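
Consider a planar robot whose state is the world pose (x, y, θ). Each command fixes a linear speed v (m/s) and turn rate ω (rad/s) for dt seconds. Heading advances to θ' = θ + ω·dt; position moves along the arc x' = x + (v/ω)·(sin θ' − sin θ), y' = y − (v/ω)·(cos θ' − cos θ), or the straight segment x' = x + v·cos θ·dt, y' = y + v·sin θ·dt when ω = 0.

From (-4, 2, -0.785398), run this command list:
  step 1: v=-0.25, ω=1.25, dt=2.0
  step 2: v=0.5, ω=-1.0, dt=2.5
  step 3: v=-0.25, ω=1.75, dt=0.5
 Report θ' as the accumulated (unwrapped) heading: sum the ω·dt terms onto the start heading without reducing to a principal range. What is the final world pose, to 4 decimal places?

step 1: θ'=1.7146 (R=-0.2000) → pose (-4.3394, 1.8299, 1.7146)
step 2: θ'=-0.7854 (R=-0.5000) → pose (-3.4910, 2.2551, -0.7854)
step 3: θ'=0.0896 (R=-0.1429) → pose (-3.6048, 2.2964, 0.0896)

(-3.6048, 2.2964, 0.0896)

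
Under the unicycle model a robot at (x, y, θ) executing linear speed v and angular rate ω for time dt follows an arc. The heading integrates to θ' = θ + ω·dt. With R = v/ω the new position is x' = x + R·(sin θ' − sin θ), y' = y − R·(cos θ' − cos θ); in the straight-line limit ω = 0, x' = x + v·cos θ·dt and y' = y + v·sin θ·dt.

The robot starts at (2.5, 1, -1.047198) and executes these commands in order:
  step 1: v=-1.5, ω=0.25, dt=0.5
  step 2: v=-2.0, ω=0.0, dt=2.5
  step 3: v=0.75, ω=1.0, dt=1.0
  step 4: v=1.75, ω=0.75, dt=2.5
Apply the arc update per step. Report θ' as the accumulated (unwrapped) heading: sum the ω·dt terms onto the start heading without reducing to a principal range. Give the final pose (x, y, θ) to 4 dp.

step 1: θ'=-0.9222 (R=-6.0000) → pose (2.0854, 1.6244, -0.9222)
step 2: θ'=-0.9222 (straight) → pose (-0.9349, 5.6091, -0.9222)
step 3: θ'=0.0778 (R=0.7500) → pose (-0.2789, 5.3144, 0.0778)
step 4: θ'=1.9528 (R=2.3333) → pose (1.7049, 8.5105, 1.9528)

(1.7049, 8.5105, 1.9528)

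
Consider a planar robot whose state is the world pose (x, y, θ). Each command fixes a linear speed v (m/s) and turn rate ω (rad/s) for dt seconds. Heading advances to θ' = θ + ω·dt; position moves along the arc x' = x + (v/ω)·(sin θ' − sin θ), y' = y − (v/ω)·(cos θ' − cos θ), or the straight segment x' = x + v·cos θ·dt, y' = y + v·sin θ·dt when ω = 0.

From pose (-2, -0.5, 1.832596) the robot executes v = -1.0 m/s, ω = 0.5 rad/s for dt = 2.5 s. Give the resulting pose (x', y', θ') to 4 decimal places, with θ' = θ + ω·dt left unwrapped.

(-0.1861, -1.9789, 3.0826)

θ' = 1.8326 + 0.5·2.5 = 3.0826
R = v/ω = -1.0/0.5 = -2.0000
x' = -2 + -2.0000·(sin 3.0826 − sin 1.8326) = -0.1861
y' = -0.5 − -2.0000·(cos 3.0826 − cos 1.8326) = -1.9789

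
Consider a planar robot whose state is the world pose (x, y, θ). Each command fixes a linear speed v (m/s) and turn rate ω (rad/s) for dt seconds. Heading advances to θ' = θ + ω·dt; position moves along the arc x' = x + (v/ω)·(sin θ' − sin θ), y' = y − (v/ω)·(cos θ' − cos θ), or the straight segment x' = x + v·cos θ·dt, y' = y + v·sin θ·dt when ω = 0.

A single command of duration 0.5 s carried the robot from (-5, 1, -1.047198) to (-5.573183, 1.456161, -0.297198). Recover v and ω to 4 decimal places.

v = -1.5000, ω = 1.5000

Δθ = -0.297198 − -1.047198 = 0.750000
ω = Δθ/dt = 0.750000/0.5 = 1.5000
R = Δx/(sin θ' − sin θ) = -1.0000
v = R·ω = -1.0000·1.5000 = -1.5000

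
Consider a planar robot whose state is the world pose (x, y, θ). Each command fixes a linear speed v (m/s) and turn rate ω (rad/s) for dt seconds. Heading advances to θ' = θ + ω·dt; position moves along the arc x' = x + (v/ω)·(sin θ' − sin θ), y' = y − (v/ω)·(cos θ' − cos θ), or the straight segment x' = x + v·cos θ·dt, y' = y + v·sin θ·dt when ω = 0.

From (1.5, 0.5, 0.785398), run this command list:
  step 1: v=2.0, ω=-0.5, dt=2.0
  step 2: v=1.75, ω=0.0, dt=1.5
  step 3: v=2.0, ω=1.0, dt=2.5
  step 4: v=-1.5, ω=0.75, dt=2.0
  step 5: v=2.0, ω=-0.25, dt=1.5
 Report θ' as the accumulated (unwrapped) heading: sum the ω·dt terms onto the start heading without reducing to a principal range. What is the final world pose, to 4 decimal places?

(9.7156, 2.6824, 3.4104)

step 1: θ'=-0.2146 (R=-4.0000) → pose (5.1803, 1.5798, -0.2146)
step 2: θ'=-0.2146 (straight) → pose (7.7450, 1.0208, -0.2146)
step 3: θ'=2.2854 (R=2.0000) → pose (9.6817, 4.2856, 2.2854)
step 4: θ'=3.7854 (R=-2.0000) → pose (12.3929, 3.9966, 3.7854)
step 5: θ'=3.4104 (R=-8.0000) → pose (9.7156, 2.6824, 3.4104)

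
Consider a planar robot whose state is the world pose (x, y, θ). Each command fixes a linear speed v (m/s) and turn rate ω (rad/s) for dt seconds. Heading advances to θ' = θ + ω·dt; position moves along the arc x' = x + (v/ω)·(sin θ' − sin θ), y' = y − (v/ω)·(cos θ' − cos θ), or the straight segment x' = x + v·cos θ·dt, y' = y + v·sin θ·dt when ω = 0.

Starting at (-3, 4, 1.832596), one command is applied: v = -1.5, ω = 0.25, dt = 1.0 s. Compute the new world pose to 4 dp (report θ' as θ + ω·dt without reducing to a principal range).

(-2.4356, 2.6144, 2.0826)

θ' = 1.8326 + 0.25·1.0 = 2.0826
R = v/ω = -1.5/0.25 = -6.0000
x' = -3 + -6.0000·(sin 2.0826 − sin 1.8326) = -2.4356
y' = 4 − -6.0000·(cos 2.0826 − cos 1.8326) = 2.6144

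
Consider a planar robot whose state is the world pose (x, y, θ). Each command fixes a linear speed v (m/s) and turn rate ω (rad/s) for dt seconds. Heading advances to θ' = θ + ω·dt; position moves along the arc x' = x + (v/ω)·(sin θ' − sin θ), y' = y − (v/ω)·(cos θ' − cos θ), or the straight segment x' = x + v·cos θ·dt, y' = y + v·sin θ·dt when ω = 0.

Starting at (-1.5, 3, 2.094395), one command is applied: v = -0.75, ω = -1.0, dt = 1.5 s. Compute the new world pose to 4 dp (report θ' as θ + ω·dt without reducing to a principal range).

(-1.7295, 2.0036, 0.5944)

θ' = 2.0944 + -1.0·1.5 = 0.5944
R = v/ω = -0.75/-1.0 = 0.7500
x' = -1.5 + 0.7500·(sin 0.5944 − sin 2.0944) = -1.7295
y' = 3 − 0.7500·(cos 0.5944 − cos 2.0944) = 2.0036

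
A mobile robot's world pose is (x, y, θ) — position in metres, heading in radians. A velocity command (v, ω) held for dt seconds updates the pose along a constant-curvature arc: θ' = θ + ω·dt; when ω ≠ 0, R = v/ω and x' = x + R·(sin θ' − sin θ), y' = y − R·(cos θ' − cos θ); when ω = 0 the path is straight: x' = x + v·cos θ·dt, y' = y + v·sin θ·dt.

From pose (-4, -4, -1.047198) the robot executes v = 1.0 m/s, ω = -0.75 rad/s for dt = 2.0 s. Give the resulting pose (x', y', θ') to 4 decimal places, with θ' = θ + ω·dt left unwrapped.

(-4.4080, -5.7713, -2.5472)

θ' = -1.0472 + -0.75·2.0 = -2.5472
R = v/ω = 1.0/-0.75 = -1.3333
x' = -4 + -1.3333·(sin -2.5472 − sin -1.0472) = -4.4080
y' = -4 − -1.3333·(cos -2.5472 − cos -1.0472) = -5.7713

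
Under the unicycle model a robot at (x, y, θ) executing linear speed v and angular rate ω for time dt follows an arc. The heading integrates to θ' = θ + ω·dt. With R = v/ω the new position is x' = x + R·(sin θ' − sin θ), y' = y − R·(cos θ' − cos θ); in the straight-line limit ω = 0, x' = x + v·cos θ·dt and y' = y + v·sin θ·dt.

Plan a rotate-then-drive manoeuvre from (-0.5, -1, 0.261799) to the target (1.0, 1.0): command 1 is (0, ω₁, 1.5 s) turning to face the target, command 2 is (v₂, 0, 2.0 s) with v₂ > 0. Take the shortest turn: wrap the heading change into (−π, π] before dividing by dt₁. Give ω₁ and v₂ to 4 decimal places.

ω₁ = 0.4437, v₂ = 1.2500

heading to target = atan2(1−-1, 1−-0.5) = 0.9273
Δθ = wrap(0.9273 − 0.2618) = 0.6655; ω₁ = Δθ/dt₁ = 0.4437
distance = √((1−-0.5)² + (1−-1)²) = 2.5000; v₂ = distance/dt₂ = 1.2500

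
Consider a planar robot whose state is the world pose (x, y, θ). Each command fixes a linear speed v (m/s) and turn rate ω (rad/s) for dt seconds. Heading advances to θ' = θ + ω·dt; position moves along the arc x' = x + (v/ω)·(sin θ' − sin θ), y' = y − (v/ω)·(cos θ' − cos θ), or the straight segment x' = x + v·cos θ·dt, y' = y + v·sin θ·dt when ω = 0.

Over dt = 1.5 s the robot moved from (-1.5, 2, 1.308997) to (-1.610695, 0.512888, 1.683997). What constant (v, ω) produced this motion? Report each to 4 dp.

v = -1.0000, ω = 0.2500

Δθ = 1.683997 − 1.308997 = 0.375000
ω = Δθ/dt = 0.375000/1.5 = 0.2500
R = −Δy/(cos θ' − cos θ) = -4.0000
v = R·ω = -4.0000·0.2500 = -1.0000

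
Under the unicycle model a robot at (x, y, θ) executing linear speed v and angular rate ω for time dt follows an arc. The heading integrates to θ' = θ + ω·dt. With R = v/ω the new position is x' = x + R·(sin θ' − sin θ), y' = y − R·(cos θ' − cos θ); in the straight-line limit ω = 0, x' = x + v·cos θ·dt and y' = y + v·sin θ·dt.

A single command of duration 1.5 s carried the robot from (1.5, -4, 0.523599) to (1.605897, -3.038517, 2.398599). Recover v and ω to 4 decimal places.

Δθ = 2.398599 − 0.523599 = 1.875000
ω = Δθ/dt = 1.875000/1.5 = 1.2500
R = −Δy/(cos θ' − cos θ) = 0.6000
v = R·ω = 0.6000·1.2500 = 0.7500

v = 0.7500, ω = 1.2500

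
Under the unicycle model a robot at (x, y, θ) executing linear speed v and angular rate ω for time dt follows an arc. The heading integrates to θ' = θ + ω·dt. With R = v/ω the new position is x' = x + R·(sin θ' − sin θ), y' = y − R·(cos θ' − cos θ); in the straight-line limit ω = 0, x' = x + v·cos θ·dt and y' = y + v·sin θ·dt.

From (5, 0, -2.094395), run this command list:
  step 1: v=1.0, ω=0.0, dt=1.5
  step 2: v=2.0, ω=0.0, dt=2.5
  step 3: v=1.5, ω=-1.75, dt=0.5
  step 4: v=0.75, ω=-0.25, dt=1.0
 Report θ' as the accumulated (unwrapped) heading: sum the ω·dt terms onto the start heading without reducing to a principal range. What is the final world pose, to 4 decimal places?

step 1: θ'=-2.0944 (straight) → pose (4.2500, -1.2990, -2.0944)
step 2: θ'=-2.0944 (straight) → pose (1.7500, -5.6292, -2.0944)
step 3: θ'=-2.9694 (R=-0.8571) → pose (1.1546, -6.0451, -2.9694)
step 4: θ'=-3.2194 (R=-3.0000) → pose (0.4073, -6.0804, -3.2194)

(0.4073, -6.0804, -3.2194)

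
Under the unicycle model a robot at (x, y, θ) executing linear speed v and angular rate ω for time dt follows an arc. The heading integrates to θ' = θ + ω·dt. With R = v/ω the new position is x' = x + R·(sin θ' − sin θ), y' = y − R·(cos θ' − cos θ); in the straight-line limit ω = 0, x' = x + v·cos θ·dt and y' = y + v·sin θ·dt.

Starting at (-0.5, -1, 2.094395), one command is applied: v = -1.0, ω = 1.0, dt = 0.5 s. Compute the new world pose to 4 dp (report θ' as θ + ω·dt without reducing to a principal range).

(-0.1543, -1.3540, 2.5944)

θ' = 2.0944 + 1.0·0.5 = 2.5944
R = v/ω = -1.0/1.0 = -1.0000
x' = -0.5 + -1.0000·(sin 2.5944 − sin 2.0944) = -0.1543
y' = -1 − -1.0000·(cos 2.5944 − cos 2.0944) = -1.3540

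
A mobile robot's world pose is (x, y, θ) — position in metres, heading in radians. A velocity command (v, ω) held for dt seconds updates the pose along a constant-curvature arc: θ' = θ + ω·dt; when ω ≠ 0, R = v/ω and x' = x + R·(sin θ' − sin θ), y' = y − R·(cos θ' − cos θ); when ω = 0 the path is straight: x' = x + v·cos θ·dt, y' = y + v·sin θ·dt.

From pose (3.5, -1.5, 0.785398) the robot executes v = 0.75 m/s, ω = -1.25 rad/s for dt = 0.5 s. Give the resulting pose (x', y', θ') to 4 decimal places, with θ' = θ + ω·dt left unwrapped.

(3.8284, -1.3320, 0.1604)

θ' = 0.7854 + -1.25·0.5 = 0.1604
R = v/ω = 0.75/-1.25 = -0.6000
x' = 3.5 + -0.6000·(sin 0.1604 − sin 0.7854) = 3.8284
y' = -1.5 − -0.6000·(cos 0.1604 − cos 0.7854) = -1.3320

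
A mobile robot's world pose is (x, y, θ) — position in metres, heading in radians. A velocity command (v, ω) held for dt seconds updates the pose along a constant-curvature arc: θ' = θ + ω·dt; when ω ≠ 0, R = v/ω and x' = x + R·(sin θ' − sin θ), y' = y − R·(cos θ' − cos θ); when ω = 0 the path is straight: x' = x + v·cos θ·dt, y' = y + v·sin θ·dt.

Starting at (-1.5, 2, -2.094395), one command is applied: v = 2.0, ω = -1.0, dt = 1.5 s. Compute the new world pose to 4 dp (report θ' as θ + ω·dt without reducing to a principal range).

(-4.1070, 1.2016, -3.5944)

θ' = -2.0944 + -1.0·1.5 = -3.5944
R = v/ω = 2.0/-1.0 = -2.0000
x' = -1.5 + -2.0000·(sin -3.5944 − sin -2.0944) = -4.1070
y' = 2 − -2.0000·(cos -3.5944 − cos -2.0944) = 1.2016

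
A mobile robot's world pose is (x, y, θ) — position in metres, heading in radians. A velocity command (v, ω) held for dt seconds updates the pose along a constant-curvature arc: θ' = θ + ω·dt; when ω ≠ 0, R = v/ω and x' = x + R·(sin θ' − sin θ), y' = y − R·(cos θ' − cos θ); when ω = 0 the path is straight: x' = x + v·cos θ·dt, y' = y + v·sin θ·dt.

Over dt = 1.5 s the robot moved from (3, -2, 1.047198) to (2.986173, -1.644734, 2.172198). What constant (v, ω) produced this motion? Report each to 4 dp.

Δθ = 2.172198 − 1.047198 = 1.125000
ω = Δθ/dt = 1.125000/1.5 = 0.7500
R = −Δy/(cos θ' − cos θ) = 0.3333
v = R·ω = 0.3333·0.7500 = 0.2500

v = 0.2500, ω = 0.7500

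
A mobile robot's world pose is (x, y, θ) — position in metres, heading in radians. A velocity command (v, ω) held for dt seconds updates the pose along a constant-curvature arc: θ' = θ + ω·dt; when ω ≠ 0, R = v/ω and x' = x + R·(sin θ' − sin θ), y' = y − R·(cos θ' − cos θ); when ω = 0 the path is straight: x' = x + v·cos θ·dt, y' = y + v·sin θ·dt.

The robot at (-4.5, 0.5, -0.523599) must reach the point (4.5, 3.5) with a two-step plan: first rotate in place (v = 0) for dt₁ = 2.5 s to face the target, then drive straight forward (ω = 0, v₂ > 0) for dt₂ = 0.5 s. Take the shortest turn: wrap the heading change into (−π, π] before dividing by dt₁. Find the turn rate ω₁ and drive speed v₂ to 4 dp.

heading to target = atan2(3.5−0.5, 4.5−-4.5) = 0.3218
Δθ = wrap(0.3218 − -0.5236) = 0.8453; ω₁ = Δθ/dt₁ = 0.3381
distance = √((4.5−-4.5)² + (3.5−0.5)²) = 9.4868; v₂ = distance/dt₂ = 18.9737

ω₁ = 0.3381, v₂ = 18.9737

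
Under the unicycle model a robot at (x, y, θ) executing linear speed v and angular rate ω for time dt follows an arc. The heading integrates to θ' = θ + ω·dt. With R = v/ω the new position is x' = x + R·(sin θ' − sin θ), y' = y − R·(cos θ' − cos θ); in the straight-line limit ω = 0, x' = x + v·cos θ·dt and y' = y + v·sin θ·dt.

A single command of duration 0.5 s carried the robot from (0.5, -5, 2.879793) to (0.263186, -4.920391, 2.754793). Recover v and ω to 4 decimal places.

Δθ = 2.754793 − 2.879793 = -0.125000
ω = Δθ/dt = -0.125000/0.5 = -0.2500
R = Δx/(sin θ' − sin θ) = -2.0000
v = R·ω = -2.0000·-0.2500 = 0.5000

v = 0.5000, ω = -0.2500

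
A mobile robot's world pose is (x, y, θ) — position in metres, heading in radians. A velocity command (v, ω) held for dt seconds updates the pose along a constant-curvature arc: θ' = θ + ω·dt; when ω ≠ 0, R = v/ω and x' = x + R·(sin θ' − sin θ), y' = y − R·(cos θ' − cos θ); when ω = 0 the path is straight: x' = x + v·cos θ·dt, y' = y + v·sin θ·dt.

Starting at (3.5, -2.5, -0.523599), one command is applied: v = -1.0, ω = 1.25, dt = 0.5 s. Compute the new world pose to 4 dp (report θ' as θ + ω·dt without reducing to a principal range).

(3.0190, -2.3969, 0.1014)

θ' = -0.5236 + 1.25·0.5 = 0.1014
R = v/ω = -1.0/1.25 = -0.8000
x' = 3.5 + -0.8000·(sin 0.1014 − sin -0.5236) = 3.0190
y' = -2.5 − -0.8000·(cos 0.1014 − cos -0.5236) = -2.3969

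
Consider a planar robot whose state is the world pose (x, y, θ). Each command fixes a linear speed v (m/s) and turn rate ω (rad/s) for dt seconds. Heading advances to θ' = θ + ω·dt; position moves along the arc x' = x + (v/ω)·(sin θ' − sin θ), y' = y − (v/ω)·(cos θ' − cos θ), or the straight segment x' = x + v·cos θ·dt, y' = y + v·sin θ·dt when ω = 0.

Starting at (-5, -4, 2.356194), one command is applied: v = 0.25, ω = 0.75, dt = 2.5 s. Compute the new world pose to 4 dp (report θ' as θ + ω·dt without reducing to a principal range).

θ' = 2.3562 + 0.75·2.5 = 4.2312
R = v/ω = 0.25/0.75 = 0.3333
x' = -5 + 0.3333·(sin 4.2312 − sin 2.3562) = -5.5312
y' = -4 − 0.3333·(cos 4.2312 − cos 2.3562) = -4.0814

(-5.5312, -4.0814, 4.2312)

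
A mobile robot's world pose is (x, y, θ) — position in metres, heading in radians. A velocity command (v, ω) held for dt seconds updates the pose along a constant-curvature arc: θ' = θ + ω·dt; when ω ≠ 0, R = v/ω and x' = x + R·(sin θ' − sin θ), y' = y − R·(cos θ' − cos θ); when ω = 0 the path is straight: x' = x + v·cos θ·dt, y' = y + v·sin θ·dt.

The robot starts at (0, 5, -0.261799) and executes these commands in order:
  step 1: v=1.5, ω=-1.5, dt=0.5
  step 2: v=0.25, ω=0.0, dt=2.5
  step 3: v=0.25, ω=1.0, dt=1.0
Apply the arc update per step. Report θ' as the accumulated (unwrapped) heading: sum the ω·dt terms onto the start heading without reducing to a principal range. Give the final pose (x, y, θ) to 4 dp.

step 1: θ'=-1.0118 (R=-1.0000) → pose (0.5890, 4.5644, -1.0118)
step 2: θ'=-1.0118 (straight) → pose (0.9204, 4.0345, -1.0118)
step 3: θ'=-0.0118 (R=0.2500) → pose (1.1294, 3.9171, -0.0118)

(1.1294, 3.9171, -0.0118)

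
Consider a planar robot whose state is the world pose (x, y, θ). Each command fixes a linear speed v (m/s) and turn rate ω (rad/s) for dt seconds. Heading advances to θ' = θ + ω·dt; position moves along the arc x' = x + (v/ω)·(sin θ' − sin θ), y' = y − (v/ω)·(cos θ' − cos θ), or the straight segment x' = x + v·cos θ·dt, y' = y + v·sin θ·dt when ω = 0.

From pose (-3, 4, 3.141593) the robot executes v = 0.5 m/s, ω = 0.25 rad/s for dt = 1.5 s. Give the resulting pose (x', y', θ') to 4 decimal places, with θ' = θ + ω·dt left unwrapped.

θ' = 3.1416 + 0.25·1.5 = 3.5166
R = v/ω = 0.5/0.25 = 2.0000
x' = -3 + 2.0000·(sin 3.5166 − sin 3.1416) = -3.7325
y' = 4 − 2.0000·(cos 3.5166 − cos 3.1416) = 3.8610

(-3.7325, 3.8610, 3.5166)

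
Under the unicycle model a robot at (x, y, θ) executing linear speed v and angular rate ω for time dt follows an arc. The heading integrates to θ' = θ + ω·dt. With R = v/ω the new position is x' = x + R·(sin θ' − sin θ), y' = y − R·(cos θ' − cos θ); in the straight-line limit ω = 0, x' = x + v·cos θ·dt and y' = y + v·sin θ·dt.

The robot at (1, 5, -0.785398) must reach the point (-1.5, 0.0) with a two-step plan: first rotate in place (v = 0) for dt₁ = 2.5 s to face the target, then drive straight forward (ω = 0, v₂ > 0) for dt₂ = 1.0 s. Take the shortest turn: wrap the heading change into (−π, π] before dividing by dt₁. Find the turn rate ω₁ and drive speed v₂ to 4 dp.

ω₁ = -0.4996, v₂ = 5.5902

heading to target = atan2(0−5, -1.5−1) = -2.0344
Δθ = wrap(-2.0344 − -0.7854) = -1.2490; ω₁ = Δθ/dt₁ = -0.4996
distance = √((-1.5−1)² + (0−5)²) = 5.5902; v₂ = distance/dt₂ = 5.5902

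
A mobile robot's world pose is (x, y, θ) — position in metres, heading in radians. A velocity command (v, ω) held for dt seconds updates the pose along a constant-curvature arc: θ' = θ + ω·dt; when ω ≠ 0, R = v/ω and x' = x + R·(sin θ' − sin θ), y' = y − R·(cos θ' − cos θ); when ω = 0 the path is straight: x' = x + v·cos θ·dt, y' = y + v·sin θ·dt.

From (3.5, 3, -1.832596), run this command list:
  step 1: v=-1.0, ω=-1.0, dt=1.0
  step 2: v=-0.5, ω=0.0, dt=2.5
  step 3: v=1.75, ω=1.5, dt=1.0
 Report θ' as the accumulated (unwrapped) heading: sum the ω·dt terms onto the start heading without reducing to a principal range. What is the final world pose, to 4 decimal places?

(4.5737, 2.6873, -1.3326)

step 1: θ'=-2.8326 (R=1.0000) → pose (4.1618, 3.6938, -2.8326)
step 2: θ'=-2.8326 (straight) → pose (5.3526, 4.0739, -2.8326)
step 3: θ'=-1.3326 (R=1.1667) → pose (4.5737, 2.6873, -1.3326)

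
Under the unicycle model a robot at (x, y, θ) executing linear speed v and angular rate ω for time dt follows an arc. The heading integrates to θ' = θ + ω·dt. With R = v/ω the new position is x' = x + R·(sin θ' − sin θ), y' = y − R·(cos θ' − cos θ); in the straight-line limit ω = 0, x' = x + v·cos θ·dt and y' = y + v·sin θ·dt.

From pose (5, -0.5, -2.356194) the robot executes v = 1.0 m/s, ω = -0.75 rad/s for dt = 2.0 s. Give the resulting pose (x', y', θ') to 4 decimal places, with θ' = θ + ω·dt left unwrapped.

(3.1834, -0.5643, -3.8562)

θ' = -2.3562 + -0.75·2.0 = -3.8562
R = v/ω = 1.0/-0.75 = -1.3333
x' = 5 + -1.3333·(sin -3.8562 − sin -2.3562) = 3.1834
y' = -0.5 − -1.3333·(cos -3.8562 − cos -2.3562) = -0.5643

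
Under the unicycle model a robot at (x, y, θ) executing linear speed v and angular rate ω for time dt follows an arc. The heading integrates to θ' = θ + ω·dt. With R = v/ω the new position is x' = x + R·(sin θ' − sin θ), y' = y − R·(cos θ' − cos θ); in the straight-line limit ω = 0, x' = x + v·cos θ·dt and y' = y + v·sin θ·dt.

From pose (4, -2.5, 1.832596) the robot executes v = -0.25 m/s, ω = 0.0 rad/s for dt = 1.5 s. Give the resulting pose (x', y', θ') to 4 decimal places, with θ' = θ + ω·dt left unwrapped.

θ' = 1.8326 + 0.0·1.5 = 1.8326
ω = 0 → straight: x' = 4 + -0.25·cos(1.8326)·1.5 = 4.0971
y' = -2.5 + -0.25·sin(1.8326)·1.5 = -2.8622

(4.0971, -2.8622, 1.8326)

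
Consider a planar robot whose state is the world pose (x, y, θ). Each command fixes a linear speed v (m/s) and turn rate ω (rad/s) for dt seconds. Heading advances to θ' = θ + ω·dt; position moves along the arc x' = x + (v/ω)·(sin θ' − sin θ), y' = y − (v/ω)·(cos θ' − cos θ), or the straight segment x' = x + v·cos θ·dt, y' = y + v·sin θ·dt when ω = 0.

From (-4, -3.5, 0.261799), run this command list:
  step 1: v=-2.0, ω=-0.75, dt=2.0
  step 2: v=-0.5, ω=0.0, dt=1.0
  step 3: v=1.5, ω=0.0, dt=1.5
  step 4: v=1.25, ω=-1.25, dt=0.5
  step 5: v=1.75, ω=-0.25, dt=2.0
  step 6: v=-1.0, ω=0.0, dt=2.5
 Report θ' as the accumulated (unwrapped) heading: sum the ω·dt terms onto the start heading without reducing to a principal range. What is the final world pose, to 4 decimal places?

(-6.6348, -5.2749, -2.3632)

step 1: θ'=-1.2382 (R=2.6667) → pose (-7.2107, -1.7949, -1.2382)
step 2: θ'=-1.2382 (straight) → pose (-7.3740, -1.3223, -1.2382)
step 3: θ'=-1.2382 (straight) → pose (-6.6393, -3.4490, -1.2382)
step 4: θ'=-1.8632 (R=-1.0000) → pose (-6.6270, -4.0637, -1.8632)
step 5: θ'=-2.3632 (R=-7.0000) → pose (-8.4149, -7.0302, -2.3632)
step 6: θ'=-2.3632 (straight) → pose (-6.6348, -5.2749, -2.3632)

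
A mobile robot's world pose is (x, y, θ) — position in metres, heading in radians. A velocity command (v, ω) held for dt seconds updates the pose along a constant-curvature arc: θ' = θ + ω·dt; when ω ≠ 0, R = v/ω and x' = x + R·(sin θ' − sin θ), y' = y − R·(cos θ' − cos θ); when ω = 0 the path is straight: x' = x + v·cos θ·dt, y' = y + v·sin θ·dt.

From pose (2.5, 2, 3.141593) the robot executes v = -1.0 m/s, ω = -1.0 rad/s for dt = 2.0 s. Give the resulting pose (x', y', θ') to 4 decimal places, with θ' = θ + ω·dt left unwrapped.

θ' = 3.1416 + -1.0·2.0 = 1.1416
R = v/ω = -1.0/-1.0 = 1.0000
x' = 2.5 + 1.0000·(sin 1.1416 − sin 3.1416) = 3.4093
y' = 2 − 1.0000·(cos 1.1416 − cos 3.1416) = 0.5839

(3.4093, 0.5839, 1.1416)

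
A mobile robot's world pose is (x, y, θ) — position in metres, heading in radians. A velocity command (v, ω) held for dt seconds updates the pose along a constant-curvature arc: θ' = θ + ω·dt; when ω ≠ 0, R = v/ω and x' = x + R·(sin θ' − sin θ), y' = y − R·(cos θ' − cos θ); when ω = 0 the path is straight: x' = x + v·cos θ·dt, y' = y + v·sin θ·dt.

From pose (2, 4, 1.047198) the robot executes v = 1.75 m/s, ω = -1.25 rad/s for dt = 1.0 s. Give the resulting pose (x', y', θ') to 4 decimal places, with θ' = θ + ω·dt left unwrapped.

θ' = 1.0472 + -1.25·1.0 = -0.2028
R = v/ω = 1.75/-1.25 = -1.4000
x' = 2 + -1.4000·(sin -0.2028 − sin 1.0472) = 3.4944
y' = 4 − -1.4000·(cos -0.2028 − cos 1.0472) = 4.6713

(3.4944, 4.6713, -0.2028)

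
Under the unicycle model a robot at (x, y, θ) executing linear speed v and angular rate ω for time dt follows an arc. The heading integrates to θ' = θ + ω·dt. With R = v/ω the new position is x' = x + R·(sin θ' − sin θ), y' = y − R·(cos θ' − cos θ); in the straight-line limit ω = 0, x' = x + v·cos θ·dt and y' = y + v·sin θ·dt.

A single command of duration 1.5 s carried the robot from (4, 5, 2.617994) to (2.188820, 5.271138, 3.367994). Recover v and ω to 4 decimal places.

v = 1.2500, ω = 0.5000

Δθ = 3.367994 − 2.617994 = 0.750000
ω = Δθ/dt = 0.750000/1.5 = 0.5000
R = Δx/(sin θ' − sin θ) = 2.5000
v = R·ω = 2.5000·0.5000 = 1.2500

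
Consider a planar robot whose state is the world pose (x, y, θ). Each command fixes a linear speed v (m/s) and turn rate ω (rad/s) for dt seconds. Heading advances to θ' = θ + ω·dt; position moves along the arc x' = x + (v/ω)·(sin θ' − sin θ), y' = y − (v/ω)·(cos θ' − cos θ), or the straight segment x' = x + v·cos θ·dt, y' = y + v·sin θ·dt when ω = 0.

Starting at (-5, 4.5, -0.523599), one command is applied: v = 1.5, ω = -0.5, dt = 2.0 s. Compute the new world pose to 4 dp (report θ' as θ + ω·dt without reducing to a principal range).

θ' = -0.5236 + -0.5·2.0 = -1.5236
R = v/ω = 1.5/-0.5 = -3.0000
x' = -5 + -3.0000·(sin -1.5236 − sin -0.5236) = -3.5033
y' = 4.5 − -3.0000·(cos -1.5236 − cos -0.5236) = 2.0435

(-3.5033, 2.0435, -1.5236)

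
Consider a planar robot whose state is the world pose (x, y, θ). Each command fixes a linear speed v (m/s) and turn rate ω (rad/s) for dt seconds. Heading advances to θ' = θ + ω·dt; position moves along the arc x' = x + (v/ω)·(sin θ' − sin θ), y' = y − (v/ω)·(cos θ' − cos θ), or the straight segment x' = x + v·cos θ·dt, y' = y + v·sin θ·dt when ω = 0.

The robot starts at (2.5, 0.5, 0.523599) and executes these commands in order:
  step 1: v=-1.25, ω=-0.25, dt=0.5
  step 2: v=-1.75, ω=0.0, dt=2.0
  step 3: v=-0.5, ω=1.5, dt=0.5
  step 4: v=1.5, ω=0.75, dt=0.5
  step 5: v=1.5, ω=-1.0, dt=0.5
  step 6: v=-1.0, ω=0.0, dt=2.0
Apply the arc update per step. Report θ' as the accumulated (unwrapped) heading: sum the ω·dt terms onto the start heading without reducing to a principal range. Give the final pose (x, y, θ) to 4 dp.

(-2.1095, -1.5801, 1.0236)

step 1: θ'=0.3986 (R=5.0000) → pose (1.9406, 0.2221, 0.3986)
step 2: θ'=0.3986 (straight) → pose (-1.2850, -1.1363, 0.3986)
step 3: θ'=1.1486 (R=-0.3333) → pose (-1.4597, -1.3070, 1.1486)
step 4: θ'=1.5236 (R=2.0000) → pose (-1.2863, -0.5818, 1.5236)
step 5: θ'=1.0236 (R=-1.5000) → pose (-1.0689, 0.1279, 1.0236)
step 6: θ'=1.0236 (straight) → pose (-2.1095, -1.5801, 1.0236)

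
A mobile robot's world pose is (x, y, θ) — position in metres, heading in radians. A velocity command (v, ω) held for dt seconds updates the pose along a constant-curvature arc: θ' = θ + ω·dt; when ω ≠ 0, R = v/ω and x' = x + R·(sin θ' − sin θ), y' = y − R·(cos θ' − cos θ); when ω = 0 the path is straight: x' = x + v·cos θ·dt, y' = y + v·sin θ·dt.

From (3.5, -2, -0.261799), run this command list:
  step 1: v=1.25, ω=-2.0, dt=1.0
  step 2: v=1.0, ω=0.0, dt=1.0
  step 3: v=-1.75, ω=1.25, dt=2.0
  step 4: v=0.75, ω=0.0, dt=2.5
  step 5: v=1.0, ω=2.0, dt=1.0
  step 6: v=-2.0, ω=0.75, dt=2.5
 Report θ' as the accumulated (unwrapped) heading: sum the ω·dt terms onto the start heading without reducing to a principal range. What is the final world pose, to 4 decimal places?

step 1: θ'=-2.2618 (R=-0.6250) → pose (3.8199, -3.0020, -2.2618)
step 2: θ'=-2.2618 (straight) → pose (3.1826, -3.7726, -2.2618)
step 3: θ'=0.2382 (R=-1.4000) → pose (1.7734, -1.5199, 0.2382)
step 4: θ'=0.2382 (straight) → pose (3.5954, -1.0775, 0.2382)
step 5: θ'=2.2382 (R=0.5000) → pose (3.8702, -0.2822, 2.2382)
step 6: θ'=4.1132 (R=-2.6667) → pose (8.1668, -0.1355, 4.1132)

(8.1668, -0.1355, 4.1132)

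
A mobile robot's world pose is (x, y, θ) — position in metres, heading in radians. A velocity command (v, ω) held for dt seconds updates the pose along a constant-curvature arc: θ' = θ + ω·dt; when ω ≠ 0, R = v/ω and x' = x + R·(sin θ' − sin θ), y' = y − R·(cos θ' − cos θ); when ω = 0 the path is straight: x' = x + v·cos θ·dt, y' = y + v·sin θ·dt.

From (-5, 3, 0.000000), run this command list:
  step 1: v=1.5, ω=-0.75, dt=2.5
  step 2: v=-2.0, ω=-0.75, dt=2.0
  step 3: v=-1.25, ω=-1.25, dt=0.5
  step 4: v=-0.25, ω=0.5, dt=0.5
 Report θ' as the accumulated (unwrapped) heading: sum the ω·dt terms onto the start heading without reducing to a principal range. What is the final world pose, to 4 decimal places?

step 1: θ'=-1.8750 (R=-2.0000) → pose (-3.0918, 0.4009, -1.8750)
step 2: θ'=-3.3750 (R=2.6667) → pose (0.0692, 2.1965, -3.3750)
step 3: θ'=-4.0000 (R=1.0000) → pose (0.5947, 1.8773, -4.0000)
step 4: θ'=-3.7500 (R=-0.5000) → pose (0.6873, 1.7938, -3.7500)

(0.6873, 1.7938, -3.7500)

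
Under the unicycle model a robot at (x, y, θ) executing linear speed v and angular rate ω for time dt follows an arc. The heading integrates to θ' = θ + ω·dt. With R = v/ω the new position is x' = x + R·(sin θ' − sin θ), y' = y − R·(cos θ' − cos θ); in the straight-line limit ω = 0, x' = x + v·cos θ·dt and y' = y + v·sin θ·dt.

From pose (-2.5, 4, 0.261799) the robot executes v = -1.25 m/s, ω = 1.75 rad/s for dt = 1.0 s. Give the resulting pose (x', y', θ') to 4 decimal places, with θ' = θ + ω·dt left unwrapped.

(-2.9611, 3.0052, 2.0118)

θ' = 0.2618 + 1.75·1.0 = 2.0118
R = v/ω = -1.25/1.75 = -0.7143
x' = -2.5 + -0.7143·(sin 2.0118 − sin 0.2618) = -2.9611
y' = 4 − -0.7143·(cos 2.0118 − cos 0.2618) = 3.0052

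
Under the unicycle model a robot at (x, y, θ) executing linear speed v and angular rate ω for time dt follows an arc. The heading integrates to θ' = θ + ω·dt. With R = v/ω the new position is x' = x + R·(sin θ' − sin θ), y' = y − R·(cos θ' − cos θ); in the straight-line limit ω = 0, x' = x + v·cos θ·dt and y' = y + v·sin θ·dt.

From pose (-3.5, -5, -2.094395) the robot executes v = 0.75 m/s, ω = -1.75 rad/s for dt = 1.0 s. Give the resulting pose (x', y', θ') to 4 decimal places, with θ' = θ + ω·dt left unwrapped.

θ' = -2.0944 + -1.75·1.0 = -3.8444
R = v/ω = 0.75/-1.75 = -0.4286
x' = -3.5 + -0.4286·(sin -3.8444 − sin -2.0944) = -4.1482
y' = -5 − -0.4286·(cos -3.8444 − cos -2.0944) = -5.1127

(-4.1482, -5.1127, -3.8444)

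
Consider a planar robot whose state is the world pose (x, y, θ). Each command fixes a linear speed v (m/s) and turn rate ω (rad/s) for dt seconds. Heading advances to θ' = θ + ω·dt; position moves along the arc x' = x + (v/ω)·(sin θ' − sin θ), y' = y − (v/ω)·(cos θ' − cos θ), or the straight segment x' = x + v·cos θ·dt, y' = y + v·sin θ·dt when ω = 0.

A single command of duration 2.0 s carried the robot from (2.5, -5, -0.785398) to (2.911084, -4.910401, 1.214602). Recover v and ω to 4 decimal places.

v = 0.2500, ω = 1.0000

Δθ = 1.214602 − -0.785398 = 2.000000
ω = Δθ/dt = 2.000000/2.0 = 1.0000
R = Δx/(sin θ' − sin θ) = 0.2500
v = R·ω = 0.2500·1.0000 = 0.2500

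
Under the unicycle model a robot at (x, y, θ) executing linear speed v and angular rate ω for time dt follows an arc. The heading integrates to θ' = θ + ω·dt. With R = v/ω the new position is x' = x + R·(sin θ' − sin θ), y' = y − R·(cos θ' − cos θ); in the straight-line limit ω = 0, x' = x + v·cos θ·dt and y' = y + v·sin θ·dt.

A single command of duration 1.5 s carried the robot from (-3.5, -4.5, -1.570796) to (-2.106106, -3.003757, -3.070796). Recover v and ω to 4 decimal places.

Δθ = -3.070796 − -1.570796 = -1.500000
ω = Δθ/dt = -1.500000/1.5 = -1.0000
R = −Δy/(cos θ' − cos θ) = 1.5000
v = R·ω = 1.5000·-1.0000 = -1.5000

v = -1.5000, ω = -1.0000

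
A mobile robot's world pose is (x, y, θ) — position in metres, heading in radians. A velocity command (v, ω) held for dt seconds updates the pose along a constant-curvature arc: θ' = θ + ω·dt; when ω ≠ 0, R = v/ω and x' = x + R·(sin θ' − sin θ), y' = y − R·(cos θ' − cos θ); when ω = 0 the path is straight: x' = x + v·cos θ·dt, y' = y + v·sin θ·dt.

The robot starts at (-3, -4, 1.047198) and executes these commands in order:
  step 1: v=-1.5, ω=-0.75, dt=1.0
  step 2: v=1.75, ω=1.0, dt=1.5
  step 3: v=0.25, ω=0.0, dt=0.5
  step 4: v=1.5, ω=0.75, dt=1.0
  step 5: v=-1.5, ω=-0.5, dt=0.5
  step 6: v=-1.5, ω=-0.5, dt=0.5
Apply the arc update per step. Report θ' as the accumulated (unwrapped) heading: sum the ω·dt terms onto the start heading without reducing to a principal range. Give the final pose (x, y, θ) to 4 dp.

(-2.8246, -2.6261, 2.0472)

step 1: θ'=0.2972 (R=2.0000) → pose (-4.1464, -4.9123, 0.2972)
step 2: θ'=1.7972 (R=1.7500) → pose (-2.9535, -2.8462, 1.7972)
step 3: θ'=1.7972 (straight) → pose (-2.9816, -2.7244, 1.7972)
step 4: θ'=2.5472 (R=2.0000) → pose (-3.8105, -1.5164, 2.5472)
step 5: θ'=2.2972 (R=3.0000) → pose (-3.2478, -2.0093, 2.2972)
step 6: θ'=2.0472 (R=3.0000) → pose (-2.8246, -2.6261, 2.0472)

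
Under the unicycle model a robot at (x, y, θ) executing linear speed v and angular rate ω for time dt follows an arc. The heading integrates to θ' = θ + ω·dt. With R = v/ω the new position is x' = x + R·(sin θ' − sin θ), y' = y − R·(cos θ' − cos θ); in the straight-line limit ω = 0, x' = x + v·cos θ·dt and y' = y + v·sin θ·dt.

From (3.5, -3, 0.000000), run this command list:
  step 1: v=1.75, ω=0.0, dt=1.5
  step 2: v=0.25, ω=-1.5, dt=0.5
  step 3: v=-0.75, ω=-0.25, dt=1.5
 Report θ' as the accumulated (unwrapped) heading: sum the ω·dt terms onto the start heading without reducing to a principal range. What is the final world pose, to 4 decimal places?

step 1: θ'=0.0000 (straight) → pose (6.1250, -3.0000, 0.0000)
step 2: θ'=-0.7500 (R=-0.1667) → pose (6.2386, -3.0447, -0.7500)
step 3: θ'=-1.1250 (R=3.0000) → pose (5.5767, -2.1432, -1.1250)

(5.5767, -2.1432, -1.1250)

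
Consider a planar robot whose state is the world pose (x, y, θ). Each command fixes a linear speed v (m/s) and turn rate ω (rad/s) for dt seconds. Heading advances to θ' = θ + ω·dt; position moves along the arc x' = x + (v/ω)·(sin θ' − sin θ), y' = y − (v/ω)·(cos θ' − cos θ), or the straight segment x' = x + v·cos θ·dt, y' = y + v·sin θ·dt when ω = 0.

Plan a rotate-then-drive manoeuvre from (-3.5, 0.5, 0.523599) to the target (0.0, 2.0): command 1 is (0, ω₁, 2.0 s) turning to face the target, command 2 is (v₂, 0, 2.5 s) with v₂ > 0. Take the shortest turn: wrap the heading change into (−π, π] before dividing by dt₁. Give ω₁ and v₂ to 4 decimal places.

heading to target = atan2(2−0.5, 0−-3.5) = 0.4049
Δθ = wrap(0.4049 − 0.5236) = -0.1187; ω₁ = Δθ/dt₁ = -0.0594
distance = √((0−-3.5)² + (2−0.5)²) = 3.8079; v₂ = distance/dt₂ = 1.5232

ω₁ = -0.0594, v₂ = 1.5232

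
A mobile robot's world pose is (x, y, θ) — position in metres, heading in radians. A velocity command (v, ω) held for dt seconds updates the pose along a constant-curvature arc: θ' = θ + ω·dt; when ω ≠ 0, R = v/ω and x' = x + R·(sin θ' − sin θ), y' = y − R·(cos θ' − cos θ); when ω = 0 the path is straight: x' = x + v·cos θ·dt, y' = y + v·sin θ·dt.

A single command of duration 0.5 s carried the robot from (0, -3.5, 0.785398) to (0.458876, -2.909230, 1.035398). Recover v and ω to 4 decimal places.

Δθ = 1.035398 − 0.785398 = 0.250000
ω = Δθ/dt = 0.250000/0.5 = 0.5000
R = −Δy/(cos θ' − cos θ) = 3.0000
v = R·ω = 3.0000·0.5000 = 1.5000

v = 1.5000, ω = 0.5000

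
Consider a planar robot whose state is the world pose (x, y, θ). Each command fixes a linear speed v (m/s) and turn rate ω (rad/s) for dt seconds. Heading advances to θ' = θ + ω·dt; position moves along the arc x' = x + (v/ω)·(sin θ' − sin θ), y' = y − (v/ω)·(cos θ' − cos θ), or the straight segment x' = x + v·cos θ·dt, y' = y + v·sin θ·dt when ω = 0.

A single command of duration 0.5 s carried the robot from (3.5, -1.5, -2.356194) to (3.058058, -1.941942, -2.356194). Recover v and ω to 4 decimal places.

Δθ = -2.356194 − -2.356194 = 0.000000
ω = Δθ/dt = 0.000000/0.5 = 0.0000
ω = 0 → v = (Δx·cos θ + Δy·sin θ)/dt = 1.2500

v = 1.2500, ω = 0.0000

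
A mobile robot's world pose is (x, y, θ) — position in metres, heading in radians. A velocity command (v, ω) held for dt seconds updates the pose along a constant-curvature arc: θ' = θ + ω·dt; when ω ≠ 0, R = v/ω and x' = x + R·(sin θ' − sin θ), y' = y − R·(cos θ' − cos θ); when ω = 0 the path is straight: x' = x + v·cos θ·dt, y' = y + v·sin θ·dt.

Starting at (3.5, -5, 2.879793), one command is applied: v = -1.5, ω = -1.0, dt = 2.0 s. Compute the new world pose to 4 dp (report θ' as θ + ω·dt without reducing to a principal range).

(4.2677, -7.4049, 0.8798)

θ' = 2.8798 + -1.0·2.0 = 0.8798
R = v/ω = -1.5/-1.0 = 1.5000
x' = 3.5 + 1.5000·(sin 0.8798 − sin 2.8798) = 4.2677
y' = -5 − 1.5000·(cos 0.8798 − cos 2.8798) = -7.4049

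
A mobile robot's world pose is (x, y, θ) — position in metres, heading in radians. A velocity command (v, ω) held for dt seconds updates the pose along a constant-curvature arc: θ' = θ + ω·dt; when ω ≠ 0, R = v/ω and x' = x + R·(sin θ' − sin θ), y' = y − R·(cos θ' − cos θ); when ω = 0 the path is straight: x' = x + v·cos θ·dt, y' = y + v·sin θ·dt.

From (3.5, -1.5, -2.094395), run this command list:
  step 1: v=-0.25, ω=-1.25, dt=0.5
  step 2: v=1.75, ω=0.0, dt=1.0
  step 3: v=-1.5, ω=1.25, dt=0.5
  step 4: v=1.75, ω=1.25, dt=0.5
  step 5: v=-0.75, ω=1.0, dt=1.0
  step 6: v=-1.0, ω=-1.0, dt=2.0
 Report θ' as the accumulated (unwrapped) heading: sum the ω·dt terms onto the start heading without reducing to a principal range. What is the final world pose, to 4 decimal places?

(1.7848, -0.2145, -2.4694)

step 1: θ'=-2.7194 (R=0.2000) → pose (3.5913, -1.4176, -2.7194)
step 2: θ'=-2.7194 (straight) → pose (1.9949, -2.1347, -2.7194)
step 3: θ'=-2.0944 (R=-1.2000) → pose (2.5424, -1.6400, -2.0944)
step 4: θ'=-1.4694 (R=1.4000) → pose (2.3621, -2.4817, -1.4694)
step 5: θ'=-0.4694 (R=-0.7500) → pose (1.9552, -1.8888, -0.4694)
step 6: θ'=-2.4694 (R=1.0000) → pose (1.7848, -0.2145, -2.4694)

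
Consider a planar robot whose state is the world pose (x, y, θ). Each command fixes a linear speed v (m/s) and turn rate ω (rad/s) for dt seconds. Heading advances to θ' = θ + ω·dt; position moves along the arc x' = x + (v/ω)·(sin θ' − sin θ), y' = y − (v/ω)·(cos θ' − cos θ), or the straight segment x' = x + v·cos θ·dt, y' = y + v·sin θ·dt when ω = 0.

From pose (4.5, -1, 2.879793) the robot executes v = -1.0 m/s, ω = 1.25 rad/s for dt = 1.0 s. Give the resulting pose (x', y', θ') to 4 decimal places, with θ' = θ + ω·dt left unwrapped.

θ' = 2.8798 + 1.25·1.0 = 4.1298
R = v/ω = -1.0/1.25 = -0.8000
x' = 4.5 + -0.8000·(sin 4.1298 − sin 2.8798) = 5.3751
y' = -1 − -0.8000·(cos 4.1298 − cos 2.8798) = -0.6674

(5.3751, -0.6674, 4.1298)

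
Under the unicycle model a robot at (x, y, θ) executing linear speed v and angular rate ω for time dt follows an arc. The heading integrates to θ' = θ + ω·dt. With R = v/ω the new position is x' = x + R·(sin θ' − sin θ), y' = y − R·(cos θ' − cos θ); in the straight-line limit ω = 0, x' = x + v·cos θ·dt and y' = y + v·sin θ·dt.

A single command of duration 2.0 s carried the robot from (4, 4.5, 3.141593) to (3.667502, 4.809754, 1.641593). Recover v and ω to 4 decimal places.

v = 0.2500, ω = -0.7500

Δθ = 1.641593 − 3.141593 = -1.500000
ω = Δθ/dt = -1.500000/2.0 = -0.7500
R = Δx/(sin θ' − sin θ) = -0.3333
v = R·ω = -0.3333·-0.7500 = 0.2500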